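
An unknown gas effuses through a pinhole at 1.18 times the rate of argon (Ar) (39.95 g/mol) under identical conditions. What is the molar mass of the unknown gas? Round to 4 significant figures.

28.69 g/mol

Since effusion rate ∝ 1/√M, rate_X/rate_Ar = √(M_Ar/M_X).
1.18 = √(39.95/M_X)
M_X = 39.95 / 1.18² = 39.95 / 1.392 = 28.69 g/mol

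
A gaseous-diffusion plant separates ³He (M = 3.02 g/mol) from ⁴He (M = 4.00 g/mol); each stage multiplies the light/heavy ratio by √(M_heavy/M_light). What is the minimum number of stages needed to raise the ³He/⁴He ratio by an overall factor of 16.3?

20

Per stage α = (4.00/3.02)^(1/2) = 1.32450^0.5, giving ln α = 0.1405.
Need α^N ≥ 16.3 ⇒ N ≥ ln(16.3) / ln α = 2.791 / 0.1405 = 19.86.
Rounding up, N = 20 stages.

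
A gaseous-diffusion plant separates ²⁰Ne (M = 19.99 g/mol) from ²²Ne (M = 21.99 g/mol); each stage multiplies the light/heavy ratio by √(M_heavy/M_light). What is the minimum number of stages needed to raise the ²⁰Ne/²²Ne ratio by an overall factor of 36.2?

Single-stage factor α = √(21.99/19.99), so ln α = ½ ln(1.10005) = 0.04768.
Need α^N ≥ 36.2 ⇒ N ≥ ln(36.2) / ln α = 3.589 / 0.04768 = 75.28.
So at least 76 stages are needed.

76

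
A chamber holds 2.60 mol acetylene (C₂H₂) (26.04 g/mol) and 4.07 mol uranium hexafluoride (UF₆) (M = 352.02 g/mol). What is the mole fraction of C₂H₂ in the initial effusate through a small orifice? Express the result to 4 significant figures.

0.7014

Each component's effusion rate ∝ (its partial pressure)·(1/√M) ∝ n_i/√M_i.
Mole fraction of C₂H₂ in the effusate = (n_C₂H₂/√M_C₂H₂) / (n_C₂H₂/√M_C₂H₂ + n_UF₆/√M_UF₆)
= (2.60/√26.04) / (2.60/√26.04 + 4.07/√352.02) = 0.5095/(0.5095 + 0.2169) = 0.7014.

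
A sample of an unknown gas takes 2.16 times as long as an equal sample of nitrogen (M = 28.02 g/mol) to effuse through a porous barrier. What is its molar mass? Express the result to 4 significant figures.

Using Graham's law: t_X/t_N₂ = √(M_X/M_N₂).
2.16 = √(M_X/28.02)
M_X = 28.02 × 2.16² = 28.02 × 4.666 = 130.7 g/mol

130.7 g/mol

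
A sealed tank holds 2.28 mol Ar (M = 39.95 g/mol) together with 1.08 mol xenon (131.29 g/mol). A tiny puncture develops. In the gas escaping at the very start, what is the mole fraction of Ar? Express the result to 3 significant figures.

0.793

Effusion rate of each component ∝ n_i/√M_i (partial pressure × 1/√M).
So x_Ar in the escaping gas = (n_Ar/√M_Ar) / Σ(n_i/√M_i)
= (2.28/√39.95) / (2.28/√39.95 + 1.08/√131.29) = 0.3607/(0.3607 + 0.09426) = 0.793.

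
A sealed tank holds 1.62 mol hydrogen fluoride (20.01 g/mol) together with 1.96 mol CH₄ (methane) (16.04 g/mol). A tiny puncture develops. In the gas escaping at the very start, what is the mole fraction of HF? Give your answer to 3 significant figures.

0.425

Rate_i ∝ x_i/√M_i (Graham's law weighted by mole fraction), so the effusate composition follows n_i/√M_i.
x_HF(eff) = (n_HF/√M_HF) / (n_HF/√M_HF + n_CH₄/√M_CH₄)
= (1.62/√20.01) / (1.62/√20.01 + 1.96/√16.04) = 0.3622/(0.3622 + 0.4894) = 0.425.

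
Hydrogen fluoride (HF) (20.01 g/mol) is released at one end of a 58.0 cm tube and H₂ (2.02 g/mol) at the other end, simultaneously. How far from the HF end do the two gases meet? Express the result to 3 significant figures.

The fronts meet when d_HF + d_H₂ = L with d_HF/d_H₂ = √(M_H₂/M_HF) (Graham's law). Here √(M_H₂/M_HF) = √(2.02/20.01) = 0.3177.
With d_HF + d_H₂ = 58.0 cm, d_H₂ = 58.0/(1 + 0.3177) = 44.02 cm.
d_HF = 58.0 − 44.02 = 14.0 cm.

14.0 cm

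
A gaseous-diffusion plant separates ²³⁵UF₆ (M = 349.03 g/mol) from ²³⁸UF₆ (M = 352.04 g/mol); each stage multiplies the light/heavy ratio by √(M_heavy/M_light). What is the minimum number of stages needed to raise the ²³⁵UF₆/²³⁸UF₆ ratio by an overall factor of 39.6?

Per stage α = (352.04/349.03)^(1/2) = 1.00862^0.5, giving ln α = 0.004293.
Need α^N ≥ 39.6 ⇒ N ≥ ln(39.6) / ln α = 3.679 / 0.004293 = 856.84.
Minimum whole number of stages: N = 857.

857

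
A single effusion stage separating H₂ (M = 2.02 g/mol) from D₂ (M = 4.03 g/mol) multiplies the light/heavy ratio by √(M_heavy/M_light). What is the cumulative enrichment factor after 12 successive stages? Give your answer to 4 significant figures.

The single-stage factor is √(M_heavy/M_light), so 12 stages give [√(4.03/2.02)]^12 = (4.03/2.02)^(12/2).
= 1.99505^6 = 63.06.

63.06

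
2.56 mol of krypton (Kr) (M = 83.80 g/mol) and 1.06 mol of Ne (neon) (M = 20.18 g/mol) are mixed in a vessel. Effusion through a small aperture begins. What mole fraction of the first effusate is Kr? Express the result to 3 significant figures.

Rate_i ∝ x_i/√M_i (Graham's law weighted by mole fraction), so the effusate composition follows n_i/√M_i.
x_Kr(eff) = (n_Kr/√M_Kr) / (n_Kr/√M_Kr + n_Ne/√M_Ne)
= (2.56/√83.80) / (2.56/√83.80 + 1.06/√20.18) = 0.2797/(0.2797 + 0.2360) = 0.542.

0.542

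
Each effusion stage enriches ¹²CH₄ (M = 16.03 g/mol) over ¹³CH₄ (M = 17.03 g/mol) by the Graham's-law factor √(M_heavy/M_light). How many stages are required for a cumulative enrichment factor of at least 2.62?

Single-stage factor α = √(17.03/16.03), so ln α = ½ ln(1.06238) = 0.03026.
Need α^N ≥ 2.62 ⇒ N ≥ ln(2.62) / ln α = 0.9632 / 0.03026 = 31.83.
So at least 32 stages are needed.

32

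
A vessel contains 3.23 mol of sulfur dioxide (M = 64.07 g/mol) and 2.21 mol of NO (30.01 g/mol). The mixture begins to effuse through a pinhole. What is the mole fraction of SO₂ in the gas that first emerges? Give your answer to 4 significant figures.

0.5001

Rate_i ∝ x_i/√M_i (Graham's law weighted by mole fraction), so the effusate composition follows n_i/√M_i.
So x_SO₂ in the escaping gas = (n_SO₂/√M_SO₂) / Σ(n_i/√M_i)
= (3.23/√64.07) / (3.23/√64.07 + 2.21/√30.01) = 0.4035/(0.4035 + 0.4034) = 0.5001.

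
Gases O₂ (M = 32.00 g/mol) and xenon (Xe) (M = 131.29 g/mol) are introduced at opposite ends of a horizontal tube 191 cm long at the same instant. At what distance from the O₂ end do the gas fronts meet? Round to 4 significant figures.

127.9 cm

Distances travelled in equal time are proportional to diffusion rates, so d_O₂/d_Xe = √(M_Xe/M_O₂) = √(131.29/32.00) = 2.026.
With d_O₂ + d_Xe = 191 cm, d_Xe = 191/(1 + 2.026) = 63.13 cm.
d_O₂ = 191 − 63.13 = 127.9 cm.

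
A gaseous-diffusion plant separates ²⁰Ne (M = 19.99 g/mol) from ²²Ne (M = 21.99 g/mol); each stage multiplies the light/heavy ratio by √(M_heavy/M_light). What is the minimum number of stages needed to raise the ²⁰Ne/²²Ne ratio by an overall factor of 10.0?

Per stage α = (21.99/19.99)^(1/2) = 1.10005^0.5, giving ln α = 0.04768.
Need α^N ≥ 10.0 ⇒ N ≥ ln(10.0) / ln α = 2.303 / 0.04768 = 48.29.
Rounding up, N = 49 stages.

49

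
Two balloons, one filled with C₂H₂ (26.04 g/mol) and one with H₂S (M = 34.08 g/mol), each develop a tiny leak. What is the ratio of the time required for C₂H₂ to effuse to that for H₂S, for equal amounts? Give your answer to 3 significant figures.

Since effusion rate ∝ 1/√M, t_C₂H₂/t_H₂S = √(M_C₂H₂/M_H₂S) = √(26.04/34.08) = √0.7641 = 0.874.

0.874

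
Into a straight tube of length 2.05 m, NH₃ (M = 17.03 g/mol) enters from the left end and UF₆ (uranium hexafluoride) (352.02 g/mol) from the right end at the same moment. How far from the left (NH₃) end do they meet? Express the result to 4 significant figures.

Graham's law gives d_NH₃/d_UF₆ = rate_NH₃/rate_UF₆ = √(M_UF₆/M_NH₃) = √(352.02/17.03) = 4.546.
With d_NH₃ + d_UF₆ = 2.05 m, d_UF₆ = 2.05/(1 + 4.546) = 0.3696 m.
d_NH₃ = 2.05 − 0.3696 = 1.680 m.

1.680 m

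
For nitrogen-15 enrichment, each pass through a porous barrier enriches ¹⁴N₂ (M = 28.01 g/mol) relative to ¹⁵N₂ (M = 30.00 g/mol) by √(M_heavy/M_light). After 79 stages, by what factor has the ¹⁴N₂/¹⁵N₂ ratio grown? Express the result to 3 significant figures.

Overall factor = α^79 with α = √(30.00/28.01), i.e. (30.00/28.01)^(79/2).
= 1.07105^(79/2) = 15.0.

15.0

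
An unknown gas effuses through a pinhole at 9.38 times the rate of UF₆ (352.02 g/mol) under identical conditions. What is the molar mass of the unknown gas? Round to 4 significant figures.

4.001 g/mol

Using Graham's law: rate_X/rate_UF₆ = √(M_UF₆/M_X).
9.38 = √(352.02/M_X)
M_X = 352.02 / 9.38² = 352.02 / 87.98 = 4.001 g/mol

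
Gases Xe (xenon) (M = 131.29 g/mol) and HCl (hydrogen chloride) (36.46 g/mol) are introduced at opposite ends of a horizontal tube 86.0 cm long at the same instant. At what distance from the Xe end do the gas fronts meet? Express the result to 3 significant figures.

29.7 cm

In equal time, each gas travels a distance ∝ its rate ∝ 1/√M, so d_Xe/d_HCl = √(M_HCl/M_Xe) = √(36.46/131.29) = 0.5270.
With d_Xe + d_HCl = 86.0 cm, d_HCl = 86.0/(1 + 0.5270) = 56.32 cm.
d_Xe = 86.0 − 56.32 = 29.7 cm.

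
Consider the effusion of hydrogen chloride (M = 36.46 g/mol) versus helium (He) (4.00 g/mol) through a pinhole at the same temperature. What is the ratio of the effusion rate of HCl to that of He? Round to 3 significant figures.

Graham's law gives rate_HCl/rate_He = √(M_He/M_HCl) = √(4.00/36.46) = √0.1097 = 0.331.

0.331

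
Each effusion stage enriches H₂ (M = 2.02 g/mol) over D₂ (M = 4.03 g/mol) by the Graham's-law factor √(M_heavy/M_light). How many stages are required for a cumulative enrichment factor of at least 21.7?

With α = √(4.03/2.02) per stage, ln α = ½ ln(1.99505) = 0.3453.
Need α^N ≥ 21.7 ⇒ N ≥ ln(21.7) / ln α = 3.077 / 0.3453 = 8.91.
Rounding up, N = 9 stages.

9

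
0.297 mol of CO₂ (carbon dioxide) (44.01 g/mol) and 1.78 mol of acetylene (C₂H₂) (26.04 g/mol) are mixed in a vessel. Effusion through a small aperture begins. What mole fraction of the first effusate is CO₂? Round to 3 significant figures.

Effusion rate of each component ∝ n_i/√M_i (partial pressure × 1/√M).
So x_CO₂ in the escaping gas = (n_CO₂/√M_CO₂) / Σ(n_i/√M_i)
= (0.297/√44.01) / (0.297/√44.01 + 1.78/√26.04) = 0.04477/(0.04477 + 0.3488) = 0.114.

0.114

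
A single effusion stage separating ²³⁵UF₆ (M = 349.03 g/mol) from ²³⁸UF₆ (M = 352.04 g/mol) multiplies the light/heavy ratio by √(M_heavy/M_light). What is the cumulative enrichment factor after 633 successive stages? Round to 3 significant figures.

Each stage multiplies the ratio by α = √(352.04/349.03), so after 633 stages the overall factor is α^633 = (352.04/349.03)^(633/2).
= 1.00862^(633/2) = 15.1.

15.1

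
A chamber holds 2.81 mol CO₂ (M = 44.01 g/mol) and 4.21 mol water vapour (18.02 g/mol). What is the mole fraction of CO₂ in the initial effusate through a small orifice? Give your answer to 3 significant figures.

Rate_i ∝ x_i/√M_i (Graham's law weighted by mole fraction), so the effusate composition follows n_i/√M_i.
So x_CO₂ in the escaping gas = (n_CO₂/√M_CO₂) / Σ(n_i/√M_i)
= (2.81/√44.01) / (2.81/√44.01 + 4.21/√18.02) = 0.4236/(0.4236 + 0.9918) = 0.299.

0.299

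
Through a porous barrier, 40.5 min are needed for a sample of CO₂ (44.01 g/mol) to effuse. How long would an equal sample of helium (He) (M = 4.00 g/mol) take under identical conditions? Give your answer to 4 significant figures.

12.21 min

From Graham's law, t_He/t_CO₂ = √(M_He/M_CO₂) = √(4.00/44.01) = √0.09089 = 0.3015.
So the time for He is 40.5 × 0.3015 = 12.21 min.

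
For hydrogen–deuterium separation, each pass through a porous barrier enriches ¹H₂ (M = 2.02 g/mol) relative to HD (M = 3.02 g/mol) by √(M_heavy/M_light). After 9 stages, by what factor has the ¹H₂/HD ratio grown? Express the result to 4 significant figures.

6.109

After 9 stages the ratio has grown by (√(3.02/2.02))^9 = (3.02/2.02)^(9/2).
= 1.49505^(9/2) = 6.109.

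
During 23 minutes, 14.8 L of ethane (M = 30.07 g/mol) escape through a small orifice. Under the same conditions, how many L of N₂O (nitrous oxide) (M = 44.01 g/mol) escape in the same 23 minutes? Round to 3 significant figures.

12.2 L

By Graham's law, rate_N₂O/rate_C₂H₆ = √(M_C₂H₆/M_N₂O) = √(30.07/44.01) = √0.6833 = 0.8266.
So the volume for N₂O is 14.8 × 0.8266 = 12.2 L.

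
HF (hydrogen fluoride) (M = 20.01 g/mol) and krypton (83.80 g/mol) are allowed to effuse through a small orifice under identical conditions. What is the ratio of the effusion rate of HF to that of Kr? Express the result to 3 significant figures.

Using Graham's law: rate_HF/rate_Kr = √(M_Kr/M_HF) = √(83.80/20.01) = √4.188 = 2.05.

2.05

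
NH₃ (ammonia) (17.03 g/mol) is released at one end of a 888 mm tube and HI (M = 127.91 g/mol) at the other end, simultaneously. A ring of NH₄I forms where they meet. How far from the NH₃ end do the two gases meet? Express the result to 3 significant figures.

Graham's law gives d_NH₃/d_HI = rate_NH₃/rate_HI = √(M_HI/M_NH₃) = √(127.91/17.03) = 2.741.
With d_NH₃ + d_HI = 888 mm, d_HI = 888/(1 + 2.741) = 237.4 mm.
d_NH₃ = 888 − 237.4 = 651 mm.

651 mm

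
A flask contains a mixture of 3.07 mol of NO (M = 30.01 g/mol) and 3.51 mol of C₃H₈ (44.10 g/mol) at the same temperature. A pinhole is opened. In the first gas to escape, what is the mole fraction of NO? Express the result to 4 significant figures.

Rate_i ∝ x_i/√M_i (Graham's law weighted by mole fraction), so the effusate composition follows n_i/√M_i.
x_NO(eff) = (n_NO/√M_NO) / (n_NO/√M_NO + n_C₃H₈/√M_C₃H₈)
= (3.07/√30.01) / (3.07/√30.01 + 3.51/√44.10) = 0.5604/(0.5604 + 0.5286) = 0.5146.

0.5146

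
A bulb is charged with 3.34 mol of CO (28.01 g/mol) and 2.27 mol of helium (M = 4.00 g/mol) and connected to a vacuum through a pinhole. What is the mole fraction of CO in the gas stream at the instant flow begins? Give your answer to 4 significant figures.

0.3573

The effusion rate of species i is ∝ p_i/√M_i ∝ n_i/√M_i.
x_CO(eff) = (n_CO/√M_CO) / (n_CO/√M_CO + n_He/√M_He)
= (3.34/√28.01) / (3.34/√28.01 + 2.27/√4.00) = 0.6311/(0.6311 + 1.135) = 0.3573.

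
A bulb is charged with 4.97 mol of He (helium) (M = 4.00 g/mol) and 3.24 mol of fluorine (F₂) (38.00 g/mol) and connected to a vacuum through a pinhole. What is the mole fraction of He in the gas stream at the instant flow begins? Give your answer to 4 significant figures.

0.8254

Effusion rate of each component ∝ n_i/√M_i (partial pressure × 1/√M).
x_He(eff) = (n_He/√M_He) / (n_He/√M_He + n_F₂/√M_F₂)
= (4.97/√4.00) / (4.97/√4.00 + 3.24/√38.00) = 2.485/(2.485 + 0.5256) = 0.8254.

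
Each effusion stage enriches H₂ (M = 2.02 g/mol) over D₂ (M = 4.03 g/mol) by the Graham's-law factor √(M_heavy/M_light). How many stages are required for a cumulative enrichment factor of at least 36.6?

11

Per stage α = (4.03/2.02)^(1/2) = 1.99505^0.5, giving ln α = 0.3453.
Need α^N ≥ 36.6 ⇒ N ≥ ln(36.6) / ln α = 3.600 / 0.3453 = 10.42.
Minimum whole number of stages: N = 11.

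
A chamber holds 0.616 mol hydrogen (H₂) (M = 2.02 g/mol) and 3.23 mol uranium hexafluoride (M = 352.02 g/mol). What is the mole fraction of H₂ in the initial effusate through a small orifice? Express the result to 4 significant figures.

Rate_i ∝ x_i/√M_i (Graham's law weighted by mole fraction), so the effusate composition follows n_i/√M_i.
Mole fraction of H₂ in the effusate = (n_H₂/√M_H₂) / (n_H₂/√M_H₂ + n_UF₆/√M_UF₆)
= (0.616/√2.02) / (0.616/√2.02 + 3.23/√352.02) = 0.4334/(0.4334 + 0.1722) = 0.7157.

0.7157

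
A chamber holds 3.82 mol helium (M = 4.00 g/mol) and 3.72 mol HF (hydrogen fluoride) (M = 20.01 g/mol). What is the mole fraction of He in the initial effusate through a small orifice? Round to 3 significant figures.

The effusion rate of species i is ∝ p_i/√M_i ∝ n_i/√M_i.
Mole fraction of He in the effusate = (n_He/√M_He) / (n_He/√M_He + n_HF/√M_HF)
= (3.82/√4.00) / (3.82/√4.00 + 3.72/√20.01) = 1.910/(1.910 + 0.8316) = 0.697.

0.697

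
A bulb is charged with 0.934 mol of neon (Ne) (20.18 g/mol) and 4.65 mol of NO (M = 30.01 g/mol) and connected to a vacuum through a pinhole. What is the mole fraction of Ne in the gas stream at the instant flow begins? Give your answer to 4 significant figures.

The effusion rate of species i is ∝ p_i/√M_i ∝ n_i/√M_i.
x_Ne(eff) = (n_Ne/√M_Ne) / (n_Ne/√M_Ne + n_NO/√M_NO)
= (0.934/√20.18) / (0.934/√20.18 + 4.65/√30.01) = 0.2079/(0.2079 + 0.8488) = 0.1968.

0.1968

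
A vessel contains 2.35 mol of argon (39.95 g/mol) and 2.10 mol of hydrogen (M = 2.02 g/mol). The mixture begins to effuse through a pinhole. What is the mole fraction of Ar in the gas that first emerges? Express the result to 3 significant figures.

0.201

Each component's effusion rate ∝ (its partial pressure)·(1/√M) ∝ n_i/√M_i.
x_Ar(eff) = (n_Ar/√M_Ar) / (n_Ar/√M_Ar + n_H₂/√M_H₂)
= (2.35/√39.95) / (2.35/√39.95 + 2.10/√2.02) = 0.3718/(0.3718 + 1.478) = 0.201.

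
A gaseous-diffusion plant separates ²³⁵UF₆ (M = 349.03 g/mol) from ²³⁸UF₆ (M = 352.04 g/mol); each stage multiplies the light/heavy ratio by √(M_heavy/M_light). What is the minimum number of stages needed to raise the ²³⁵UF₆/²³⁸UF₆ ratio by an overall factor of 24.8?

748

Per stage α = (352.04/349.03)^(1/2) = 1.00862^0.5, giving ln α = 0.004293.
Need α^N ≥ 24.8 ⇒ N ≥ ln(24.8) / ln α = 3.211 / 0.004293 = 747.84.
Minimum whole number of stages: N = 748.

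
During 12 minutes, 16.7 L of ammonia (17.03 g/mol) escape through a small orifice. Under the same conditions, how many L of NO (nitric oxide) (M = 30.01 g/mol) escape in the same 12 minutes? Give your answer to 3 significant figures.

By Graham's law, rate_NO/rate_NH₃ = √(M_NH₃/M_NO) = √(17.03/30.01) = √0.5675 = 0.7533.
So the volume for NO is 16.7 × 0.7533 = 12.6 L.

12.6 L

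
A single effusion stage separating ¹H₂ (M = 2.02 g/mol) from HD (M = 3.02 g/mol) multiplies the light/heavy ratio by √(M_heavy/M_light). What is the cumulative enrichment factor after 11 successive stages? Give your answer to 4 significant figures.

9.133

Each stage multiplies the ratio by α = √(3.02/2.02), so after 11 stages the overall factor is α^11 = (3.02/2.02)^(11/2).
= 1.49505^(11/2) = 9.133.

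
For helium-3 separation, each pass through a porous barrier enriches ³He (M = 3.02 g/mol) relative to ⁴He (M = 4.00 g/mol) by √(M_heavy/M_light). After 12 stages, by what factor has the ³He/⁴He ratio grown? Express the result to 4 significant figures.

5.399

Overall factor = α^12 with α = √(4.00/3.02), i.e. (4.00/3.02)^(12/2).
= 1.32450^6 = 5.399.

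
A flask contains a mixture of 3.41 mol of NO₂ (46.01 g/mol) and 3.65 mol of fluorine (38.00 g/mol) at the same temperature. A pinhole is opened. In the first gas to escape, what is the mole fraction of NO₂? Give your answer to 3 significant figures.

The effusion rate of species i is ∝ p_i/√M_i ∝ n_i/√M_i.
x_NO₂(eff) = (n_NO₂/√M_NO₂) / (n_NO₂/√M_NO₂ + n_F₂/√M_F₂)
= (3.41/√46.01) / (3.41/√46.01 + 3.65/√38.00) = 0.5027/(0.5027 + 0.5921) = 0.459.

0.459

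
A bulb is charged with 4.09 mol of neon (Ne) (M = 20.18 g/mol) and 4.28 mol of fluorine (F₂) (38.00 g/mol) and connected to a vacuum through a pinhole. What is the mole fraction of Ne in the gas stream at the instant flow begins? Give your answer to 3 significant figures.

Effusion rate of each component ∝ n_i/√M_i (partial pressure × 1/√M).
x_Ne(eff) = (n_Ne/√M_Ne) / (n_Ne/√M_Ne + n_F₂/√M_F₂)
= (4.09/√20.18) / (4.09/√20.18 + 4.28/√38.00) = 0.9105/(0.9105 + 0.6943) = 0.567.

0.567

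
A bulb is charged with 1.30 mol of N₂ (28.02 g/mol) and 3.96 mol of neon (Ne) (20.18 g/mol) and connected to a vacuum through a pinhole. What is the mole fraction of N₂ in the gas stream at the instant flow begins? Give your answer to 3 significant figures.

Rate_i ∝ x_i/√M_i (Graham's law weighted by mole fraction), so the effusate composition follows n_i/√M_i.
x_N₂(eff) = (n_N₂/√M_N₂) / (n_N₂/√M_N₂ + n_Ne/√M_Ne)
= (1.30/√28.02) / (1.30/√28.02 + 3.96/√20.18) = 0.2456/(0.2456 + 0.8815) = 0.218.

0.218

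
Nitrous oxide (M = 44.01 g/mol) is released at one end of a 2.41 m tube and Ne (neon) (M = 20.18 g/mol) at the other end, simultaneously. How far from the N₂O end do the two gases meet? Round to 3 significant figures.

Graham's law gives d_N₂O/d_Ne = rate_N₂O/rate_Ne = √(M_Ne/M_N₂O) = √(20.18/44.01) = 0.6772.
With d_N₂O + d_Ne = 2.41 m, d_Ne = 2.41/(1 + 0.6772) = 1.437 m.
d_N₂O = 2.41 − 1.437 = 0.973 m.

0.973 m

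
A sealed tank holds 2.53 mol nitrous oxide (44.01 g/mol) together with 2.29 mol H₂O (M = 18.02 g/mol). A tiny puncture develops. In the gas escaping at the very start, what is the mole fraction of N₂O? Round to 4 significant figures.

Each component's effusion rate ∝ (its partial pressure)·(1/√M) ∝ n_i/√M_i.
Mole fraction of N₂O in the effusate = (n_N₂O/√M_N₂O) / (n_N₂O/√M_N₂O + n_H₂O/√M_H₂O)
= (2.53/√44.01) / (2.53/√44.01 + 2.29/√18.02) = 0.3814/(0.3814 + 0.5395) = 0.4142.

0.4142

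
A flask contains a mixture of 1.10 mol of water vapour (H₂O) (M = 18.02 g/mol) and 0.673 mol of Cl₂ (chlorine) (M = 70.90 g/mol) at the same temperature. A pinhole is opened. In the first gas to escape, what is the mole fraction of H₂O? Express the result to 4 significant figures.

Each component's effusion rate ∝ (its partial pressure)·(1/√M) ∝ n_i/√M_i.
So x_H₂O in the escaping gas = (n_H₂O/√M_H₂O) / Σ(n_i/√M_i)
= (1.10/√18.02) / (1.10/√18.02 + 0.673/√70.90) = 0.2591/(0.2591 + 0.07993) = 0.7643.

0.7643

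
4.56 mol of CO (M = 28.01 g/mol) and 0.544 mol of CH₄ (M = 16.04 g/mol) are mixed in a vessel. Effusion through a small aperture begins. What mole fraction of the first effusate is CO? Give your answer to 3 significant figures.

0.864

The effusion rate of species i is ∝ p_i/√M_i ∝ n_i/√M_i.
x_CO(eff) = (n_CO/√M_CO) / (n_CO/√M_CO + n_CH₄/√M_CH₄)
= (4.56/√28.01) / (4.56/√28.01 + 0.544/√16.04) = 0.8616/(0.8616 + 0.1358) = 0.864.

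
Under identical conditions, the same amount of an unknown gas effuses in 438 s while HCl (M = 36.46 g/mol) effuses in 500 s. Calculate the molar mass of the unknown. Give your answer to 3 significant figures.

Since effusion rate ∝ 1/√M, t_X/t_HCl = √(M_X/M_HCl).
438/500 = 0.8760 = √(M_X/36.46)
M_X = 36.46 × 0.8760² = 36.46 × 0.7674 = 28.0 g/mol

28.0 g/mol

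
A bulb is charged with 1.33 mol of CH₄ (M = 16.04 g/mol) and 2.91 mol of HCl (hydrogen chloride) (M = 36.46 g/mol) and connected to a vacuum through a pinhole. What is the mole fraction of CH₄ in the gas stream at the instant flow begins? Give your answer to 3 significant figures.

Rate_i ∝ x_i/√M_i (Graham's law weighted by mole fraction), so the effusate composition follows n_i/√M_i.
x_CH₄(eff) = (n_CH₄/√M_CH₄) / (n_CH₄/√M_CH₄ + n_HCl/√M_HCl)
= (1.33/√16.04) / (1.33/√16.04 + 2.91/√36.46) = 0.3321/(0.3321 + 0.4819) = 0.408.

0.408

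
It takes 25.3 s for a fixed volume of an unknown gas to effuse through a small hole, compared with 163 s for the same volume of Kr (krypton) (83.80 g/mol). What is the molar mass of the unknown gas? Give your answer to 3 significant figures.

2.02 g/mol

By Graham's law, t_X/t_Kr = √(M_X/M_Kr).
25.3/163 = 0.1552 = √(M_X/83.80)
M_X = 83.80 × 0.1552² = 83.80 × 0.02409 = 2.02 g/mol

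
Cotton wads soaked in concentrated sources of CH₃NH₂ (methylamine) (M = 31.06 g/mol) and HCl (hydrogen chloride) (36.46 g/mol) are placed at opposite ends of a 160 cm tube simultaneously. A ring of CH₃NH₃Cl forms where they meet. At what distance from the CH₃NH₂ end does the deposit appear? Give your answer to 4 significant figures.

The fronts meet when d_CH₃NH₂ + d_HCl = L with d_CH₃NH₂/d_HCl = √(M_HCl/M_CH₃NH₂) (Graham's law). Here √(M_HCl/M_CH₃NH₂) = √(36.46/31.06) = 1.083.
With d_CH₃NH₂ + d_HCl = 160 cm, d_HCl = 160/(1 + 1.083) = 76.80 cm.
d_CH₃NH₂ = 160 − 76.80 = 83.20 cm.

83.20 cm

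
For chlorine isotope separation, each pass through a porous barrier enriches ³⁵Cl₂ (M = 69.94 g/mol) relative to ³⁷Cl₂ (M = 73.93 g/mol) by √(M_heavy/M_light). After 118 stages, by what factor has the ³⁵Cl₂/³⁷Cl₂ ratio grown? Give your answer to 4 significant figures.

After 118 stages the ratio has grown by (√(73.93/69.94))^118 = (73.93/69.94)^(118/2).
= 1.05705^59 = 26.40.

26.40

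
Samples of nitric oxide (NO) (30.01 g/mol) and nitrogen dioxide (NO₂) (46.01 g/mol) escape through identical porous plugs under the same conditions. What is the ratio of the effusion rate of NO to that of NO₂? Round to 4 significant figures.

1.238

By Graham's law, rate_NO/rate_NO₂ = √(M_NO₂/M_NO) = √(46.01/30.01) = √1.533 = 1.238.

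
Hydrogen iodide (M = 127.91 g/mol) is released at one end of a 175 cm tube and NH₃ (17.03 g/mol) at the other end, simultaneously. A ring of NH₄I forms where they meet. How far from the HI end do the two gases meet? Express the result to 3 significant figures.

46.8 cm

Graham's law gives d_HI/d_NH₃ = rate_HI/rate_NH₃ = √(M_NH₃/M_HI) = √(17.03/127.91) = 0.3649.
With d_HI + d_NH₃ = 175 cm, d_NH₃ = 175/(1 + 0.3649) = 128.2 cm.
d_HI = 175 − 128.2 = 46.8 cm.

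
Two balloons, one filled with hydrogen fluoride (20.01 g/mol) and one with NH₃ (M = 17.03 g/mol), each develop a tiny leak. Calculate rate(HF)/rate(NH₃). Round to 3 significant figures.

0.923

Since effusion rate ∝ 1/√M, rate_HF/rate_NH₃ = √(M_NH₃/M_HF) = √(17.03/20.01) = √0.8511 = 0.923.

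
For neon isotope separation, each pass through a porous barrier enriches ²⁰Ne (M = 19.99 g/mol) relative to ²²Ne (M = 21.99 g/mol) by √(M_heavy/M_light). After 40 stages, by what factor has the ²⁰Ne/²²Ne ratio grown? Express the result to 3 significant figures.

6.73

The single-stage factor is √(M_heavy/M_light), so 40 stages give [√(21.99/19.99)]^40 = (21.99/19.99)^(40/2).
= 1.10005^20 = 6.73.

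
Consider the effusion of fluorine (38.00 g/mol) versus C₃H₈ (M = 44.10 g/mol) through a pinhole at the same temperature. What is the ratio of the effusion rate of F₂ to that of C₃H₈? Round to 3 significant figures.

From Graham's law, rate_F₂/rate_C₃H₈ = √(M_C₃H₈/M_F₂) = √(44.10/38.00) = √1.161 = 1.08.

1.08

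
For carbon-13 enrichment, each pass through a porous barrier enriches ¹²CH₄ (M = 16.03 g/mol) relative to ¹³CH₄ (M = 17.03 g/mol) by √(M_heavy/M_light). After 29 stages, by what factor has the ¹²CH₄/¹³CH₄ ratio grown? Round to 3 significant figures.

Overall factor = α^29 with α = √(17.03/16.03), i.e. (17.03/16.03)^(29/2).
= 1.06238^(29/2) = 2.40.

2.40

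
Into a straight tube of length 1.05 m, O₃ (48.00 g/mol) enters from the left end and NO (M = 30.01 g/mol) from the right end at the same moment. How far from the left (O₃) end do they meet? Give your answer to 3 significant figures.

In equal time, each gas travels a distance ∝ its rate ∝ 1/√M, so d_O₃/d_NO = √(M_NO/M_O₃) = √(30.01/48.00) = 0.7907.
With d_O₃ + d_NO = 1.05 m, d_NO = 1.05/(1 + 0.7907) = 0.5864 m.
d_O₃ = 1.05 − 0.5864 = 0.464 m.

0.464 m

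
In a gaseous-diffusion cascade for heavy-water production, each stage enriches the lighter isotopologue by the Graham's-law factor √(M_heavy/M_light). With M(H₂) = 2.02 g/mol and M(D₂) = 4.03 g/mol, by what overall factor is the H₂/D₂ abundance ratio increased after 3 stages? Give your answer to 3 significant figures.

2.82

Each stage multiplies the ratio by α = √(4.03/2.02), so after 3 stages the overall factor is α^3 = (4.03/2.02)^(3/2).
= 1.99505^(3/2) = 2.82.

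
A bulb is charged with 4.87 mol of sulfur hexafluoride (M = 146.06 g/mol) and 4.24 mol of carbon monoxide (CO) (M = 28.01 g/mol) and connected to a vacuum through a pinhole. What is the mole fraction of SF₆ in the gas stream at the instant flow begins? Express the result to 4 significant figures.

0.3347

Each component's effusion rate ∝ (its partial pressure)·(1/√M) ∝ n_i/√M_i.
x_SF₆(eff) = (n_SF₆/√M_SF₆) / (n_SF₆/√M_SF₆ + n_CO/√M_CO)
= (4.87/√146.06) / (4.87/√146.06 + 4.24/√28.01) = 0.4030/(0.4030 + 0.8011) = 0.3347.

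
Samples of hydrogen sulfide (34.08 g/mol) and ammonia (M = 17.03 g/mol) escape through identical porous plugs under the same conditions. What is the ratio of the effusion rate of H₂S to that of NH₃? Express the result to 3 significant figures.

0.707

Graham's law gives rate_H₂S/rate_NH₃ = √(M_NH₃/M_H₂S) = √(17.03/34.08) = √0.4997 = 0.707.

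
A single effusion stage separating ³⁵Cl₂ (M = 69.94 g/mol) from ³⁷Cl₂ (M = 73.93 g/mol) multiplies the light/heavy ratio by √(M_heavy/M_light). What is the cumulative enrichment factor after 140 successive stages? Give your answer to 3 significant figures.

After 140 stages the ratio has grown by (√(73.93/69.94))^140 = (73.93/69.94)^(140/2).
= 1.05705^70 = 48.6.

48.6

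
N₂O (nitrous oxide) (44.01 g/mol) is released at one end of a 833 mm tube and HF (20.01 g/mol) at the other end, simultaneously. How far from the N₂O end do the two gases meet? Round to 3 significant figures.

In equal time, each gas travels a distance ∝ its rate ∝ 1/√M, so d_N₂O/d_HF = √(M_HF/M_N₂O) = √(20.01/44.01) = 0.6743.
With d_N₂O + d_HF = 833 mm, d_HF = 833/(1 + 0.6743) = 497.5 mm.
d_N₂O = 833 − 497.5 = 335 mm.

335 mm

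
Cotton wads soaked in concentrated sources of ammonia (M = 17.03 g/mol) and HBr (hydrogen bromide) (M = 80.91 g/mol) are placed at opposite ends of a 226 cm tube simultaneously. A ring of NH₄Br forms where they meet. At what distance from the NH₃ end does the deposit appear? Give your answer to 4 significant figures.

154.9 cm

In equal time, each gas travels a distance ∝ its rate ∝ 1/√M, so d_NH₃/d_HBr = √(M_HBr/M_NH₃) = √(80.91/17.03) = 2.180.
With d_NH₃ + d_HBr = 226 cm, d_HBr = 226/(1 + 2.180) = 71.08 cm.
d_NH₃ = 226 − 71.08 = 154.9 cm.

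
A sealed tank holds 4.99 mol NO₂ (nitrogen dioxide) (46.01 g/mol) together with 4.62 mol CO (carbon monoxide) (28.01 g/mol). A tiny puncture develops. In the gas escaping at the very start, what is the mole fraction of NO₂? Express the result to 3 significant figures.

0.457

The effusion rate of species i is ∝ p_i/√M_i ∝ n_i/√M_i.
Mole fraction of NO₂ in the effusate = (n_NO₂/√M_NO₂) / (n_NO₂/√M_NO₂ + n_CO/√M_CO)
= (4.99/√46.01) / (4.99/√46.01 + 4.62/√28.01) = 0.7357/(0.7357 + 0.8729) = 0.457.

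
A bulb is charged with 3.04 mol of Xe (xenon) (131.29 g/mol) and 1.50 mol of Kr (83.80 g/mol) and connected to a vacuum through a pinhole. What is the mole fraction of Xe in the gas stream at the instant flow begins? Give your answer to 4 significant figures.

Effusion rate of each component ∝ n_i/√M_i (partial pressure × 1/√M).
x_Xe(eff) = (n_Xe/√M_Xe) / (n_Xe/√M_Xe + n_Kr/√M_Kr)
= (3.04/√131.29) / (3.04/√131.29 + 1.50/√83.80) = 0.2653/(0.2653 + 0.1639) = 0.6182.

0.6182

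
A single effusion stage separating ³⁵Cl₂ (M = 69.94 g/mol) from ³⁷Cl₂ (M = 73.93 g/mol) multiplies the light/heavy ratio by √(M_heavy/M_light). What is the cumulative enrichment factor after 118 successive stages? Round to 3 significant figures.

26.4

Overall factor = α^118 with α = √(73.93/69.94), i.e. (73.93/69.94)^(118/2).
= 1.05705^59 = 26.4.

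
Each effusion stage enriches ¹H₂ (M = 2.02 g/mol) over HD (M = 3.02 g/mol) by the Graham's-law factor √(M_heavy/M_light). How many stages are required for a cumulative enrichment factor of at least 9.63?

12

Single-stage factor α = √(3.02/2.02), so ln α = ½ ln(1.49505) = 0.2011.
Need α^N ≥ 9.63 ⇒ N ≥ ln(9.63) / ln α = 2.265 / 0.2011 = 11.26.
Rounding up, N = 12 stages.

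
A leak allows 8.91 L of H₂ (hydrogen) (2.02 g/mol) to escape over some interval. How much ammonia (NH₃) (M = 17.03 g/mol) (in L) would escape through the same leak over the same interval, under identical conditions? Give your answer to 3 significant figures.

3.07 L

By Graham's law, rate_NH₃/rate_H₂ = √(M_H₂/M_NH₃) = √(2.02/17.03) = √0.1186 = 0.3444.
So the volume for NH₃ is 8.91 × 0.3444 = 3.07 L.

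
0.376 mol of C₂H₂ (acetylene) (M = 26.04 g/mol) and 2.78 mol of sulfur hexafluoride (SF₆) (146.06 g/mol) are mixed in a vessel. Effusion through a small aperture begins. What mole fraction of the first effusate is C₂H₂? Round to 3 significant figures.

Rate_i ∝ x_i/√M_i (Graham's law weighted by mole fraction), so the effusate composition follows n_i/√M_i.
So x_C₂H₂ in the escaping gas = (n_C₂H₂/√M_C₂H₂) / Σ(n_i/√M_i)
= (0.376/√26.04) / (0.376/√26.04 + 2.78/√146.06) = 0.07368/(0.07368 + 0.2300) = 0.243.

0.243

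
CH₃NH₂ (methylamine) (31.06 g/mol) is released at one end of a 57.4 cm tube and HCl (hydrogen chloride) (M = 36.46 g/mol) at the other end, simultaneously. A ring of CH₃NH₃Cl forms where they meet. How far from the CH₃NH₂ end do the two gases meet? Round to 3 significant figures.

29.8 cm

The fronts meet when d_CH₃NH₂ + d_HCl = L with d_CH₃NH₂/d_HCl = √(M_HCl/M_CH₃NH₂) (Graham's law). Here √(M_HCl/M_CH₃NH₂) = √(36.46/31.06) = 1.083.
With d_CH₃NH₂ + d_HCl = 57.4 cm, d_HCl = 57.4/(1 + 1.083) = 27.55 cm.
d_CH₃NH₂ = 57.4 − 27.55 = 29.8 cm.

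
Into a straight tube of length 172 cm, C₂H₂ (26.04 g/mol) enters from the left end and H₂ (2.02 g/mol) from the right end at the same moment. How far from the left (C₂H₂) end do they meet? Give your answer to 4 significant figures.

The fronts meet when d_C₂H₂ + d_H₂ = L with d_C₂H₂/d_H₂ = √(M_H₂/M_C₂H₂) (Graham's law). Here √(M_H₂/M_C₂H₂) = √(2.02/26.04) = 0.2785.
With d_C₂H₂ + d_H₂ = 172 cm, d_H₂ = 172/(1 + 0.2785) = 134.5 cm.
d_C₂H₂ = 172 − 134.5 = 37.47 cm.

37.47 cm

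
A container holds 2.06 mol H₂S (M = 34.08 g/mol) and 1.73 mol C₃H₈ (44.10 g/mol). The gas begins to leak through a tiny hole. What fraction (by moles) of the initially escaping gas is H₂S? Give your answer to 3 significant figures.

Effusion rate of each component ∝ n_i/√M_i (partial pressure × 1/√M).
x_H₂S(eff) = (n_H₂S/√M_H₂S) / (n_H₂S/√M_H₂S + n_C₃H₈/√M_C₃H₈)
= (2.06/√34.08) / (2.06/√34.08 + 1.73/√44.10) = 0.3529/(0.3529 + 0.2605) = 0.575.

0.575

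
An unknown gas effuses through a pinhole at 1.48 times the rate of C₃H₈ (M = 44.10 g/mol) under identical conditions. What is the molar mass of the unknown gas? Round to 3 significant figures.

20.1 g/mol

From Graham's law, rate_X/rate_C₃H₈ = √(M_C₃H₈/M_X).
1.48 = √(44.10/M_X)
M_X = 44.10 / 1.48² = 44.10 / 2.190 = 20.1 g/mol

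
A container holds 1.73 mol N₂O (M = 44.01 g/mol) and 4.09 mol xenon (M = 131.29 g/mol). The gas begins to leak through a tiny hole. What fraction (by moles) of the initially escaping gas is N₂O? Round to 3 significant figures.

Each component's effusion rate ∝ (its partial pressure)·(1/√M) ∝ n_i/√M_i.
So x_N₂O in the escaping gas = (n_N₂O/√M_N₂O) / Σ(n_i/√M_i)
= (1.73/√44.01) / (1.73/√44.01 + 4.09/√131.29) = 0.2608/(0.2608 + 0.3570) = 0.422.

0.422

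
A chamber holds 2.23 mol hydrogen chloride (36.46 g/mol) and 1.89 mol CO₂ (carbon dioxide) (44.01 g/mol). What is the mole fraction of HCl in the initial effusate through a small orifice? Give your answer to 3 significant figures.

0.565

Effusion rate of each component ∝ n_i/√M_i (partial pressure × 1/√M).
So x_HCl in the escaping gas = (n_HCl/√M_HCl) / Σ(n_i/√M_i)
= (2.23/√36.46) / (2.23/√36.46 + 1.89/√44.01) = 0.3693/(0.3693 + 0.2849) = 0.565.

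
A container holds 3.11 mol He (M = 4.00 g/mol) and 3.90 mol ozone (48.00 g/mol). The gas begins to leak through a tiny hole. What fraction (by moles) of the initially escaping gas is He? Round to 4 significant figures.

0.7342

The effusion rate of species i is ∝ p_i/√M_i ∝ n_i/√M_i.
So x_He in the escaping gas = (n_He/√M_He) / Σ(n_i/√M_i)
= (3.11/√4.00) / (3.11/√4.00 + 3.90/√48.00) = 1.555/(1.555 + 0.5629) = 0.7342.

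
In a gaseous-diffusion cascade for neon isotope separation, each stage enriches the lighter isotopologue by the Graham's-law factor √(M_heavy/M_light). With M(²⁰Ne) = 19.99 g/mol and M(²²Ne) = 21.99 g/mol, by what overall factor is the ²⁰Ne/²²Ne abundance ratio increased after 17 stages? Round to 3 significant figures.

2.25

Each stage multiplies the ratio by α = √(21.99/19.99), so after 17 stages the overall factor is α^17 = (21.99/19.99)^(17/2).
= 1.10005^(17/2) = 2.25.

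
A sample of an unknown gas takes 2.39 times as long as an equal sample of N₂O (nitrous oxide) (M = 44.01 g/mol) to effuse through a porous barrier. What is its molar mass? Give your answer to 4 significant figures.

251.4 g/mol

Since effusion rate ∝ 1/√M, t_X/t_N₂O = √(M_X/M_N₂O).
2.39 = √(M_X/44.01)
M_X = 44.01 × 2.39² = 44.01 × 5.712 = 251.4 g/mol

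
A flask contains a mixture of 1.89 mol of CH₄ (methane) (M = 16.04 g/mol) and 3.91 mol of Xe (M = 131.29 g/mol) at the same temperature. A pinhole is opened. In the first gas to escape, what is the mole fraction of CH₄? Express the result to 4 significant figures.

0.5803

Effusion rate of each component ∝ n_i/√M_i (partial pressure × 1/√M).
x_CH₄(eff) = (n_CH₄/√M_CH₄) / (n_CH₄/√M_CH₄ + n_Xe/√M_Xe)
= (1.89/√16.04) / (1.89/√16.04 + 3.91/√131.29) = 0.4719/(0.4719 + 0.3412) = 0.5803.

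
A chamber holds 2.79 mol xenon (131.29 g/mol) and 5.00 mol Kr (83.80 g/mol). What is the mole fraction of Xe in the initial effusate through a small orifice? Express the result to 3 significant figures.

0.308

Rate_i ∝ x_i/√M_i (Graham's law weighted by mole fraction), so the effusate composition follows n_i/√M_i.
Mole fraction of Xe in the effusate = (n_Xe/√M_Xe) / (n_Xe/√M_Xe + n_Kr/√M_Kr)
= (2.79/√131.29) / (2.79/√131.29 + 5.00/√83.80) = 0.2435/(0.2435 + 0.5462) = 0.308.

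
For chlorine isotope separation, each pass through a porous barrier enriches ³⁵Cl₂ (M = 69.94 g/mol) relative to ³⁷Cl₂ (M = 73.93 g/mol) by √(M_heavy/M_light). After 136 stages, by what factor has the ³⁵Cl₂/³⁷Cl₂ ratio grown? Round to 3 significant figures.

43.5

After 136 stages the ratio has grown by (√(73.93/69.94))^136 = (73.93/69.94)^(136/2).
= 1.05705^68 = 43.5.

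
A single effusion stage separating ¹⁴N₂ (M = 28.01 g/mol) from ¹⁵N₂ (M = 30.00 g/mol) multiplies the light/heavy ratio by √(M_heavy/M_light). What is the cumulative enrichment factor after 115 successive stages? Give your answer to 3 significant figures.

The single-stage factor is √(M_heavy/M_light), so 115 stages give [√(30.00/28.01)]^115 = (30.00/28.01)^(115/2).
= 1.07105^(115/2) = 51.8.

51.8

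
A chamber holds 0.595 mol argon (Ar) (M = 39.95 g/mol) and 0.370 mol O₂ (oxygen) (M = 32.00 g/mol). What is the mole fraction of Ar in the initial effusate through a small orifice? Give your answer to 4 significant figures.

0.5900

Each component's effusion rate ∝ (its partial pressure)·(1/√M) ∝ n_i/√M_i.
So x_Ar in the escaping gas = (n_Ar/√M_Ar) / Σ(n_i/√M_i)
= (0.595/√39.95) / (0.595/√39.95 + 0.370/√32.00) = 0.09414/(0.09414 + 0.06541) = 0.5900.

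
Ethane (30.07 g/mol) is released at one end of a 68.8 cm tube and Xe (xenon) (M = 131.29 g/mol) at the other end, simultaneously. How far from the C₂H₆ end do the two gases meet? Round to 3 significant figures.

46.5 cm

In equal time, each gas travels a distance ∝ its rate ∝ 1/√M, so d_C₂H₆/d_Xe = √(M_Xe/M_C₂H₆) = √(131.29/30.07) = 2.090.
With d_C₂H₆ + d_Xe = 68.8 cm, d_Xe = 68.8/(1 + 2.090) = 22.27 cm.
d_C₂H₆ = 68.8 − 22.27 = 46.5 cm.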